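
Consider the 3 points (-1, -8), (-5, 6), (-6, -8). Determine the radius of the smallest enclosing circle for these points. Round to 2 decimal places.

7.30

Call the three points A, B, C in the order given.
Side lengths²: AB² = 212, AC² = 25, BC² = 197.
Since AB² = 212 < 197 + 25 = 222, the triangle is acute, so the smallest enclosing circle is the circumcircle.
Circumcentre = (-3.5, -8/7), r² = 10441/196.
r = √(10441/196) ≈ 7.30.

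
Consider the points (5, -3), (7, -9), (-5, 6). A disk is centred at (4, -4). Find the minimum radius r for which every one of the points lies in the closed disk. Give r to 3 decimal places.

13.454

The required radius is the distance from (4, -4) to the farthest point.
Squared distances: 2, 34, 181.
Maximum is 181, attained at (-5, 6).
r = √181 ≈ 13.454.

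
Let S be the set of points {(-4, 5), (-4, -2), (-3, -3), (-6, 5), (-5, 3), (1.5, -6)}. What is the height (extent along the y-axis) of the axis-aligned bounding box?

max y = 5, min y = -6, so height = 11.

11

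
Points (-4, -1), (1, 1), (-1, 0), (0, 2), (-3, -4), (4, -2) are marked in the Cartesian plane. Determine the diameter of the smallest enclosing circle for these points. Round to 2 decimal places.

8.06

The minimum enclosing circle of a finite set is fixed by two of the points (as a diameter) or three (as a circumcircle).
The farthest pair is (-4, -1)–(4, -2) with squared distance 65. The circle on this segment as diameter has centre (0, -1.5) and r² = 65/4 = 16.25.
Check (1, 1): distance² to centre = 7.25 ≤ 16.25, so it lies inside.
All remaining points lie in this disk, and no smaller disk contains both endpoints, so this is the minimum enclosing circle.
Diameter = 2r = 2√(16.25) ≈ 8.06.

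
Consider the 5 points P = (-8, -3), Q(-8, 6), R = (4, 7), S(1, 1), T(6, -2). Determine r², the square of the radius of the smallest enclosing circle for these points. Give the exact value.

The minimum enclosing circle of a finite set is fixed by two of the points (as a diameter) or three (as a circumcircle).
The minimum enclosing circle is determined by three boundary points: P, Q, T.
Their circumcentre is (-9/7, 1.5) with r² = 12805/196.
The farthest remaining point R is at distance² 11405/196 ≤ 12805/196.

12805/196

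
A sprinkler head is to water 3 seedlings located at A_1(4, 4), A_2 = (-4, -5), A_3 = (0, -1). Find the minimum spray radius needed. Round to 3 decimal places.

6.021

Side lengths²: A_1A_2² = 145, A_1A_3² = 41, A_2A_3² = 32.
Since A_1A_2² = 145 ≥ 41 + 32 = 73, the angle opposite A_1A_2 is not acute, so the smallest enclosing circle has A_1A_2 as diameter.
Centre = midpoint of A_1A_2 = (0, -0.5), r² = 145/4 = 36.25.
r = √(36.25) ≈ 6.021.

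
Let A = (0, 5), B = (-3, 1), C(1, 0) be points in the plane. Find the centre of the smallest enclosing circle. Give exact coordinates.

Side lengths²: AB² = 25, AC² = 26, BC² = 17.
Since AC² = 26 < 25 + 17 = 42, the triangle is acute, so the smallest enclosing circle is the circumcircle.
Circumcentre = (-21/38, 87/38), r² = 5525/722.
Centre = (-21/38, 87/38).

(-21/38, 87/38)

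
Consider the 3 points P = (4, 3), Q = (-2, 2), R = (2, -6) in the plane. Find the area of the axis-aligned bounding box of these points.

x ranges over [-2, 4], width 6.
y ranges over [-6, 3], height 9.
Area = 6 × 9 = 54.

54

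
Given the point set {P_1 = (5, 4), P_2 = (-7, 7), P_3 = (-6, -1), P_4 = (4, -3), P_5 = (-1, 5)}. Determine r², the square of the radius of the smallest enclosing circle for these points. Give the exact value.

55.25

The minimum enclosing circle of a finite set is fixed by two of the points (as a diameter) or three (as a circumcircle).
The farthest pair is P_2–P_4 with squared distance 221. The circle on this segment as diameter has centre (-1.5, 2) and r² = 221/4 = 55.25.
Check P_1: distance² to centre = 46.25 ≤ 55.25, so it lies inside.
All remaining points lie in this disk, and no smaller disk contains both endpoints, so this is the minimum enclosing circle.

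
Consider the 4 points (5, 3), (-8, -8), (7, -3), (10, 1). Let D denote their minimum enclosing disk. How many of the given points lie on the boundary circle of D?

The farthest pair is (-8, -8)–(10, 1) with squared distance 405. The circle on this segment as diameter has centre (1, -3.5) and r² = 405/4 = 101.25.
Check (5, 3): distance² to centre = 58.25 ≤ 101.25, so it lies inside.
All remaining points lie in this disk, and no smaller disk contains both endpoints, so this is the minimum enclosing circle.
The points at distance exactly r from the centre are (-8, -8), (10, 1) — 2 points.

2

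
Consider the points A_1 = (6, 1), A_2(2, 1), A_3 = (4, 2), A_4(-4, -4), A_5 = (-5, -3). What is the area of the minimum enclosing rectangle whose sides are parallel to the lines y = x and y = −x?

In coordinates u = x + y, v = x − y the rectangle is axis-aligned; the map (x,y)→(u,v) scales areas by 2.
u-values: 7, 3, 6, -8, -8; range = 7 − (-8) = 15.
v-values: 5, 1, 2, 0, -2; range = 5 − (-2) = 7.
Area = (15 × 7) / 2 = 52.5.

52.5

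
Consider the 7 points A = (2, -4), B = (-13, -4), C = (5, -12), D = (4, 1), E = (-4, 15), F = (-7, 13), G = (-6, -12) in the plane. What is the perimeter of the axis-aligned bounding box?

Width = max x − min x = 5 − (-13) = 18.
Height = max y − min y = 15 − (-12) = 27.
Perimeter = 2(18 + 27) = 90.

90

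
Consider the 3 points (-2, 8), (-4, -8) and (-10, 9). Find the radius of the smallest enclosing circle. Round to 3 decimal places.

Call the three points A, B, C in the order given.
Side lengths²: AB² = 260, AC² = 65, BC² = 325.
Since BC² = 325 ≥ 260 + 65 = 325, the angle opposite BC is not acute, so the smallest enclosing circle has BC as diameter.
Centre = midpoint of BC = (-7, 0.5), r² = 325/4 = 81.25.
r = √(81.25) ≈ 9.014.

9.014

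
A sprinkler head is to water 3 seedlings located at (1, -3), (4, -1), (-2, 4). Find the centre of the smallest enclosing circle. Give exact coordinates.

Call the three points A, B, C in the order given.
Side lengths²: AB² = 13, AC² = 58, BC² = 61.
Since BC² = 61 < 58 + 13 = 71, the triangle is acute, so the smallest enclosing circle is the circumcircle.
Circumcentre = (29/54, 17/18), r² = 22997/1458.
Centre = (29/54, 17/18).

(29/54, 17/18)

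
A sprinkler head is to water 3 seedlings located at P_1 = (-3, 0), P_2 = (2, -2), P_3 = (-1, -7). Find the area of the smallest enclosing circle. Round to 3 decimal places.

42.709

Side lengths²: P_1P_2² = 29, P_1P_3² = 53, P_2P_3² = 34.
Since P_1P_3² = 53 < 34 + 29 = 63, the triangle is acute, so the smallest enclosing circle is the circumcircle.
Circumcentre = (-89/62, -207/62), r² = 26129/1922.
Area = π·r² = π·26129/1922 ≈ 42.709.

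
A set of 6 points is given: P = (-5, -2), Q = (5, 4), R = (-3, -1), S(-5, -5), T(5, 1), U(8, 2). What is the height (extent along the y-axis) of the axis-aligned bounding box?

max y = 4, min y = -5, so height = 9.

9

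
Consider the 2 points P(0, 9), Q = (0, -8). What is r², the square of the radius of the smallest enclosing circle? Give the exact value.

72.25

The smallest circle enclosing two points has them as diameter endpoints.
Centre = midpoint = (0, 0.5); r² = |PQ|²/4 = 289/4 = 72.25.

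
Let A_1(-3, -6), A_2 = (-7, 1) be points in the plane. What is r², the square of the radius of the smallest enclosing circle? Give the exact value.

16.25

The smallest circle enclosing two points has them as diameter endpoints.
Centre = midpoint = (-5, -2.5); r² = |A_1A_2|²/4 = 65/4 = 16.25.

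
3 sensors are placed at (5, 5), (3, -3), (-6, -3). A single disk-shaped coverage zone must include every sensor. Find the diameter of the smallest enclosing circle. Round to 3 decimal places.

13.601

Call the three points A, B, C in the order given.
Side lengths²: AB² = 68, AC² = 185, BC² = 81.
Since AC² = 185 ≥ 81 + 68 = 149, the angle opposite AC is not acute, so the smallest enclosing circle has AC as diameter.
Centre = midpoint of AC = (-0.5, 1), r² = 185/4 = 46.25.
Diameter = 2r = 2√(46.25) ≈ 13.601.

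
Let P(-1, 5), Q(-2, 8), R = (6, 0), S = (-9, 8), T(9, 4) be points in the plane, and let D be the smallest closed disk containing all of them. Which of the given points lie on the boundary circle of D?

S, T

The minimum enclosing circle of a finite set is fixed by two of the points (as a diameter) or three (as a circumcircle).
The farthest pair is S–T with squared distance 340. The circle on this segment as diameter has centre (0, 6) and r² = 340/4 = 85.
Check P: distance² to centre = 2 ≤ 85, so it lies inside.
All remaining points lie in this disk, and no smaller disk contains both endpoints, so this is the minimum enclosing circle.
The points at distance exactly r from the centre are S, T — 2 points.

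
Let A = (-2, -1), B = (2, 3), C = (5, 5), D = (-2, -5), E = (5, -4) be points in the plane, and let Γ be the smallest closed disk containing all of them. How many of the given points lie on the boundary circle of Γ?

The minimum enclosing circle of a finite set is fixed by two of the points (as a diameter) or three (as a circumcircle).
The farthest pair is C–D with squared distance 149. The circle on this segment as diameter has centre (1.5, 0) and r² = 149/4 = 37.25.
Check A: distance² to centre = 13.25 ≤ 37.25, so it lies inside.
All remaining points lie in this disk, and no smaller disk contains both endpoints, so this is the minimum enclosing circle.
The points at distance exactly r from the centre are C, D — 2 points.

2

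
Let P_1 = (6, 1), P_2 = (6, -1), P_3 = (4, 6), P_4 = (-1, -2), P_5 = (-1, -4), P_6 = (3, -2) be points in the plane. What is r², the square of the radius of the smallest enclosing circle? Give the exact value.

31.25

The minimum enclosing circle of a finite set is fixed by two of the points (as a diameter) or three (as a circumcircle).
The farthest pair is P_3–P_5 with squared distance 125. The circle on this segment as diameter has centre (1.5, 1) and r² = 125/4 = 31.25.
Check P_1: distance² to centre = 20.25 ≤ 31.25, so it lies inside.
All remaining points lie in this disk, and no smaller disk contains both endpoints, so this is the minimum enclosing circle.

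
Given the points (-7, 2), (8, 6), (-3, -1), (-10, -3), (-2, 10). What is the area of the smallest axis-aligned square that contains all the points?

324

The bounding box has width 18 and height 13.
An axis-aligned square enclosing the set must have side ≥ max(width, height).
So the minimum side is max(18, 13) = 18.
Area = 18² = 324.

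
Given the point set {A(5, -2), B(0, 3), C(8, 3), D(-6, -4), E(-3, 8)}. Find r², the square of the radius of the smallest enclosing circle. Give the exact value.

The minimum enclosing circle is determined by three boundary points: C, D, E.
Their circumcentre is (5/14, 11/14) with r² = 6205/98.
The farthest remaining point A is at distance² 2873/98 ≤ 6205/98.

6205/98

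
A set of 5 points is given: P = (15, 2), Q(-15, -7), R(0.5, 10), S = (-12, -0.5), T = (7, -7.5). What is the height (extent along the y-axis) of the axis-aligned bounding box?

max y = 10, min y = -7.5, so height = 17.5.

17.5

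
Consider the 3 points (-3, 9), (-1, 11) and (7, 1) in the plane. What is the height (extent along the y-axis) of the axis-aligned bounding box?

10

max y = 11, min y = 1, so height = 10.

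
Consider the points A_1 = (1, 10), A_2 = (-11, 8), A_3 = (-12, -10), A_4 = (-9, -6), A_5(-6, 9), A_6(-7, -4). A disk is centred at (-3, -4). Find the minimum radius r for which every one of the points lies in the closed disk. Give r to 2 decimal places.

The required radius is the distance from (-3, -4) to the farthest point.
Squared distances: 212, 208, 117, 40, 178, 16.
Maximum is 212, attained at A_1.
r = √212 ≈ 14.56.

14.56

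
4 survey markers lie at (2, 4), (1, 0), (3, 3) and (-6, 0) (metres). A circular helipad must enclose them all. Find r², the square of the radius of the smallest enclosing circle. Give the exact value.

22.5

By Welzl's lemma the MEC is supported by two points (diametrically opposite) or three points (on a circumcircle).
The farthest pair is (3, 3)–(-6, 0) with squared distance 90. The circle on this segment as diameter has centre (-1.5, 1.5) and r² = 90/4 = 22.5.
Check (2, 4): distance² to centre = 18.5 ≤ 22.5, so it lies inside.
All remaining points lie in this disk, and no smaller disk contains both endpoints, so this is the minimum enclosing circle.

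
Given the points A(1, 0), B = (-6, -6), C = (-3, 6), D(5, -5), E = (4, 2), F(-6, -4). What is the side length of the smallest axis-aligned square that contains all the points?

The bounding box has width 11 and height 12.
An axis-aligned square enclosing the set must have side ≥ max(width, height).
So the minimum side is max(11, 12) = 12.

12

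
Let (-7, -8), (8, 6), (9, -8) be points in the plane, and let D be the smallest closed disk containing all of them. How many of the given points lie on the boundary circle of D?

3

Call the three points A, B, C in the order given.
Side lengths²: AB² = 421, AC² = 256, BC² = 197.
Since AB² = 421 < 256 + 197 = 453, the triangle is acute, so the smallest enclosing circle is the circumcircle.
Circumcentre = (1, -43/28), r² = 82937/784.
The points at distance exactly r from the centre are (-7, -8), (8, 6), (9, -8) — 3 points.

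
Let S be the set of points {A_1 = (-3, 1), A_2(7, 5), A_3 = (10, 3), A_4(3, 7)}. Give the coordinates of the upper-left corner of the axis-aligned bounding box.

x-range [-3, 10], y-range [1, 7].
The upper-left corner is (-3, 7).

(-3, 7)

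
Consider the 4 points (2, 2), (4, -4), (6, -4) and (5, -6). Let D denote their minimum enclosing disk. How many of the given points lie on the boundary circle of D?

The minimum enclosing circle of a finite set is fixed by two of the points (as a diameter) or three (as a circumcircle).
The farthest pair is (2, 2)–(5, -6) with squared distance 73. The circle on this segment as diameter has centre (3.5, -2) and r² = 73/4 = 18.25.
Check (4, -4): distance² to centre = 4.25 ≤ 18.25, so it lies inside.
All remaining points lie in this disk, and no smaller disk contains both endpoints, so this is the minimum enclosing circle.
The points at distance exactly r from the centre are (2, 2), (5, -6) — 2 points.

2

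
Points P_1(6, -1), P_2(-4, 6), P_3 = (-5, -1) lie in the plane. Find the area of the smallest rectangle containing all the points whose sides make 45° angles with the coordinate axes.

In coordinates u = x + y, v = x − y the rectangle is axis-aligned; the map (x,y)→(u,v) scales areas by 2.
u-values: 5, 2, -6; range = 5 − (-6) = 11.
v-values: 7, -10, -4; range = 7 − (-10) = 17.
Area = (11 × 17) / 2 = 93.5.

93.5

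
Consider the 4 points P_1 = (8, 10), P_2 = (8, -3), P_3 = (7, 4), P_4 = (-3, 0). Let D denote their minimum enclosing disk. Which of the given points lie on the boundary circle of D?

P_1, P_2, P_4

The minimum enclosing circle is determined by three boundary points: P_1, P_2, P_4.
Their circumcentre is (85/22, 3.5) with r² = 14365/242.
The farthest remaining point P_3 is at distance² 2441/242 ≤ 14365/242.
The points at distance exactly r from the centre are P_1, P_2, P_4 — 3 points.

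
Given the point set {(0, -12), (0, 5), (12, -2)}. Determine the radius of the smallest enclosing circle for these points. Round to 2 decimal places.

Call the three points A, B, C in the order given.
Side lengths²: AB² = 289, AC² = 244, BC² = 193.
Since AB² = 289 < 244 + 193 = 437, the triangle is acute, so the smallest enclosing circle is the circumcircle.
Circumcentre = (37/12, -3.5), r² = 11773/144.
r = √(11773/144) ≈ 9.04.

9.04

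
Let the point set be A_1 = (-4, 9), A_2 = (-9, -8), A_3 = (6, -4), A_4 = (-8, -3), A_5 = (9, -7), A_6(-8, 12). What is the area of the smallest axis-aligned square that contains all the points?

The bounding box has width 18 and height 20.
An axis-aligned square enclosing the set must have side ≥ max(width, height).
So the minimum side is max(18, 20) = 20.
Area = 20² = 400.

400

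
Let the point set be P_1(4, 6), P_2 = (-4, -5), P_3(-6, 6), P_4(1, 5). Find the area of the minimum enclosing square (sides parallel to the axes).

121

The bounding box has width 10 and height 11.
An axis-aligned square enclosing the set must have side ≥ max(width, height).
So the minimum side is max(10, 11) = 11.
Area = 11² = 121.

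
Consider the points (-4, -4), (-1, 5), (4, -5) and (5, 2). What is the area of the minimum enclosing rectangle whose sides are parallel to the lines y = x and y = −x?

112.5

In coordinates u = x + y, v = x − y the rectangle is axis-aligned; the map (x,y)→(u,v) scales areas by 2.
u-values: -8, 4, -1, 7; range = 7 − (-8) = 15.
v-values: 0, -6, 9, 3; range = 9 − (-6) = 15.
Area = (15 × 15) / 2 = 112.5.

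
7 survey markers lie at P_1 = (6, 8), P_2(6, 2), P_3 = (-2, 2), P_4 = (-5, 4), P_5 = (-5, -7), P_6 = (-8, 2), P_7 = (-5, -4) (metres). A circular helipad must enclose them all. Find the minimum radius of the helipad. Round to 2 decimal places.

9.30

A smallest enclosing disk is always determined by at most three of the input points on its boundary.
The farthest pair is P_1–P_5 with squared distance 346. The circle on this segment as diameter has centre (0.5, 0.5) and r² = 346/4 = 86.5.
Check P_2: distance² to centre = 32.5 ≤ 86.5, so it lies inside.
All remaining points lie in this disk, and no smaller disk contains both endpoints, so this is the minimum enclosing circle.
r = √(86.5) ≈ 9.30.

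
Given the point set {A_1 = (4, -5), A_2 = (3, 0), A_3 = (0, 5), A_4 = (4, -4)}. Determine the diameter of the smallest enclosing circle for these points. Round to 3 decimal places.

The minimum enclosing circle of a finite set is fixed by two of the points (as a diameter) or three (as a circumcircle).
The farthest pair is A_1–A_3 with squared distance 116. The circle on this segment as diameter has centre (2, 0) and r² = 116/4 = 29.
Check A_2: distance² to centre = 1 ≤ 29, so it lies inside.
All remaining points lie in this disk, and no smaller disk contains both endpoints, so this is the minimum enclosing circle.
Diameter = 2r = 2√29 ≈ 10.770.

10.770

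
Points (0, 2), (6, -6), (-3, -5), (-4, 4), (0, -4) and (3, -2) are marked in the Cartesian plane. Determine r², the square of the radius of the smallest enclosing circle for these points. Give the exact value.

By Welzl's lemma the MEC is supported by two points (diametrically opposite) or three points (on a circumcircle).
The farthest pair is (6, -6)–(-4, 4) with squared distance 200. The circle on this segment as diameter has centre (1, -1) and r² = 200/4 = 50.
Check (0, 2): distance² to centre = 10 ≤ 50, so it lies inside.
All remaining points lie in this disk, and no smaller disk contains both endpoints, so this is the minimum enclosing circle.

50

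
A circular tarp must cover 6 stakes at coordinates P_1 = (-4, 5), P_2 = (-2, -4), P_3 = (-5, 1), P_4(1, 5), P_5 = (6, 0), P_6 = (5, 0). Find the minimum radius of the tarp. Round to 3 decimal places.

5.762

The minimum enclosing circle of a finite set is fixed by two of the points (as a diameter) or three (as a circumcircle).
The minimum enclosing circle is determined by three boundary points: P_1, P_2, P_5.
Their circumcentre is (0.375, 1.25) with r² = 33.203125.
The farthest remaining point P_3 is at distance² 28.953125 ≤ 33.203125.
r = √(33.203125) ≈ 5.762.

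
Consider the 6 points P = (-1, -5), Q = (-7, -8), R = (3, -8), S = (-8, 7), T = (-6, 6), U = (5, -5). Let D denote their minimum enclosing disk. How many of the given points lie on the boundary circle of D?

2

By Welzl's lemma the MEC is supported by two points (diametrically opposite) or three points (on a circumcircle).
The farthest pair is R–S with squared distance 346. The circle on this segment as diameter has centre (-2.5, -0.5) and r² = 346/4 = 86.5.
Check P: distance² to centre = 22.5 ≤ 86.5, so it lies inside.
All remaining points lie in this disk, and no smaller disk contains both endpoints, so this is the minimum enclosing circle.
The points at distance exactly r from the centre are R, S — 2 points.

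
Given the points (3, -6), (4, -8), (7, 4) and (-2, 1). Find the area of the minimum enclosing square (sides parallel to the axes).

The bounding box has width 9 and height 12.
An axis-aligned square enclosing the set must have side ≥ max(width, height).
So the minimum side is max(9, 12) = 12.
Area = 12² = 144.

144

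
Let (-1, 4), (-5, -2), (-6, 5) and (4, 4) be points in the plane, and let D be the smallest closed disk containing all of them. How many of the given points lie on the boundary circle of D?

3

A smallest enclosing disk is always determined by at most three of the input points on its boundary.
The minimum enclosing circle is determined by three boundary points: (-5, -2), (-6, 5), (4, 4).
Their circumcentre is (-57/46, 97/46) with r² = 32825/1058.
The farthest remaining point (-1, 4) is at distance² 3845/1058 ≤ 32825/1058.
The points at distance exactly r from the centre are (-5, -2), (-6, 5), (4, 4) — 3 points.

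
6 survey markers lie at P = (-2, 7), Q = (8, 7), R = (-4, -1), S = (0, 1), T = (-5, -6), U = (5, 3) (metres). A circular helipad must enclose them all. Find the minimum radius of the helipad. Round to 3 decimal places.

9.192

The farthest pair is Q–T with squared distance 338. The circle on this segment as diameter has centre (1.5, 0.5) and r² = 338/4 = 84.5.
Check P: distance² to centre = 54.5 ≤ 84.5, so it lies inside.
All remaining points lie in this disk, and no smaller disk contains both endpoints, so this is the minimum enclosing circle.
r = √(84.5) ≈ 9.192.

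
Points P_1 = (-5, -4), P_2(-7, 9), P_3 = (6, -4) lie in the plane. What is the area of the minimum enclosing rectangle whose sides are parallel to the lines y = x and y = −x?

143

In coordinates u = x + y, v = x − y the rectangle is axis-aligned; the map (x,y)→(u,v) scales areas by 2.
u-values: -9, 2, 2; range = 2 − (-9) = 11.
v-values: -1, -16, 10; range = 10 − (-16) = 26.
Area = (11 × 26) / 2 = 143.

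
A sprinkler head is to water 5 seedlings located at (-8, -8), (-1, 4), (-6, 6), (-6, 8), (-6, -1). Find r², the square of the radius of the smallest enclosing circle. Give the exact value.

The minimum enclosing circle of a finite set is fixed by two of the points (as a diameter) or three (as a circumcircle).
The farthest pair is (-8, -8)–(-6, 8) with squared distance 260. The circle on this segment as diameter has centre (-7, 0) and r² = 260/4 = 65.
Check (-1, 4): distance² to centre = 52 ≤ 65, so it lies inside.
All remaining points lie in this disk, and no smaller disk contains both endpoints, so this is the minimum enclosing circle.

65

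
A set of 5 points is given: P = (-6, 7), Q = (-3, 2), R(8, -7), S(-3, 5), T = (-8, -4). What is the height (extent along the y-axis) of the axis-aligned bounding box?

14

max y = 7, min y = -7, so height = 14.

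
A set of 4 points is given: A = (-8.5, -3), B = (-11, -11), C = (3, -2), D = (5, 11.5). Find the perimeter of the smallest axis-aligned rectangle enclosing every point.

Width = max x − min x = 5 − (-11) = 16.
Height = max y − min y = 11.5 − (-11) = 22.5.
Perimeter = 2(16 + 22.5) = 77.

77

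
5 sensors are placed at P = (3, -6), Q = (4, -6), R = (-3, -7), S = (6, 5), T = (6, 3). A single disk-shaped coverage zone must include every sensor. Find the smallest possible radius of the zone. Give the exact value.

7.5

A smallest enclosing disk is always determined by at most three of the input points on its boundary.
The farthest pair is R–S with squared distance 225. The circle on this segment as diameter has centre (1.5, -1) and r² = 225/4 = 56.25.
Check P: distance² to centre = 27.25 ≤ 56.25, so it lies inside.
All remaining points lie in this disk, and no smaller disk contains both endpoints, so this is the minimum enclosing circle.
r = √(56.25) = 7.5.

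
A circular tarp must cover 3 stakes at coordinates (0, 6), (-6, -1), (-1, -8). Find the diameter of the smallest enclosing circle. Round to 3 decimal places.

Call the three points A, B, C in the order given.
Side lengths²: AB² = 85, AC² = 197, BC² = 74.
Since AC² = 197 ≥ 85 + 74 = 159, the angle opposite AC is not acute, so the smallest enclosing circle has AC as diameter.
Centre = midpoint of AC = (-0.5, -1), r² = 197/4 = 49.25.
Diameter = 2r = 2√(49.25) ≈ 14.036.

14.036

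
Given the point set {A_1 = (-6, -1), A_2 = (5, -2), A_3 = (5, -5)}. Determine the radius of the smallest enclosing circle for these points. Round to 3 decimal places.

5.852

Side lengths²: A_1A_2² = 122, A_1A_3² = 137, A_2A_3² = 9.
Since A_1A_3² = 137 ≥ 122 + 9 = 131, the angle opposite A_1A_3 is not acute, so the smallest enclosing circle has A_1A_3 as diameter.
Centre = midpoint of A_1A_3 = (-0.5, -3), r² = 137/4 = 34.25.
r = √(34.25) ≈ 5.852.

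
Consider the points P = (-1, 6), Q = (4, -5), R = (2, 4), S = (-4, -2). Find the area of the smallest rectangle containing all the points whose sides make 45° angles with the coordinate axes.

In coordinates u = x + y, v = x − y the rectangle is axis-aligned; the map (x,y)→(u,v) scales areas by 2.
u-values: 5, -1, 6, -6; range = 6 − (-6) = 12.
v-values: -7, 9, -2, -2; range = 9 − (-7) = 16.
Area = (12 × 16) / 2 = 96.

96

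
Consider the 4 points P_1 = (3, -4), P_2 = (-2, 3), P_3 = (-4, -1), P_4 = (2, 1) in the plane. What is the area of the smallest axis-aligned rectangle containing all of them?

x ranges over [-4, 3], width 7.
y ranges over [-4, 3], height 7.
Area = 7 × 7 = 49.

49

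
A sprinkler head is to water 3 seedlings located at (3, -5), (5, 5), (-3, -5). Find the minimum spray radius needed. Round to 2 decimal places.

6.40

Call the three points A, B, C in the order given.
Side lengths²: AB² = 104, AC² = 36, BC² = 164.
Since BC² = 164 ≥ 104 + 36 = 140, the angle opposite BC is not acute, so the smallest enclosing circle has BC as diameter.
Centre = midpoint of BC = (1, 0), r² = 164/4 = 41.
r = √41 ≈ 6.40.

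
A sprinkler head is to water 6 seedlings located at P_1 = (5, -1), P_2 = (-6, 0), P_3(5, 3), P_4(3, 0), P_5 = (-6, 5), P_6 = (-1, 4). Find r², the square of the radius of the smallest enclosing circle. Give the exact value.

The farthest pair is P_1–P_5 with squared distance 157. The circle on this segment as diameter has centre (-0.5, 2) and r² = 157/4 = 39.25.
Check P_2: distance² to centre = 34.25 ≤ 39.25, so it lies inside.
All remaining points lie in this disk, and no smaller disk contains both endpoints, so this is the minimum enclosing circle.

39.25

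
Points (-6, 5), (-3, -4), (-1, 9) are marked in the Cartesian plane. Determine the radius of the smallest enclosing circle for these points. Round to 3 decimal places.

Call the three points A, B, C in the order given.
Side lengths²: AB² = 90, AC² = 41, BC² = 173.
Since BC² = 173 ≥ 90 + 41 = 131, the angle opposite BC is not acute, so the smallest enclosing circle has BC as diameter.
Centre = midpoint of BC = (-2, 2.5), r² = 173/4 = 43.25.
r = √(43.25) ≈ 6.576.

6.576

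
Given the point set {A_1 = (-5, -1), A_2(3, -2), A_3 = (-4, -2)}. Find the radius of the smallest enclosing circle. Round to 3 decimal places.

4.031

Side lengths²: A_1A_2² = 65, A_1A_3² = 2, A_2A_3² = 49.
Since A_1A_2² = 65 ≥ 49 + 2 = 51, the angle opposite A_1A_2 is not acute, so the smallest enclosing circle has A_1A_2 as diameter.
Centre = midpoint of A_1A_2 = (-1, -1.5), r² = 65/4 = 16.25.
r = √(16.25) ≈ 4.031.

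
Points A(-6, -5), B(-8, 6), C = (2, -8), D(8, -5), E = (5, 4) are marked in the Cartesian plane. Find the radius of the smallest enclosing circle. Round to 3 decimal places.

The minimum enclosing circle of a finite set is fixed by two of the points (as a diameter) or three (as a circumcircle).
The farthest pair is B–D with squared distance 377. The circle on this segment as diameter has centre (0, 0.5) and r² = 377/4 = 94.25.
Check A: distance² to centre = 66.25 ≤ 94.25, so it lies inside.
All remaining points lie in this disk, and no smaller disk contains both endpoints, so this is the minimum enclosing circle.
r = √(94.25) ≈ 9.708.

9.708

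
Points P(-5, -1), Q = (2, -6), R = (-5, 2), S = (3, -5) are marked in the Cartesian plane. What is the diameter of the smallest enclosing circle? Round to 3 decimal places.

10.654

A smallest enclosing disk is always determined by at most three of the input points on its boundary.
The minimum enclosing circle is determined by three boundary points: Q, R, S.
Their circumcentre is (-37/30, -53/30) with r² = 12769/450.
The farthest remaining point P is at distance² 6649/450 ≤ 12769/450.
Diameter = 2r = 2√(12769/450) ≈ 10.654.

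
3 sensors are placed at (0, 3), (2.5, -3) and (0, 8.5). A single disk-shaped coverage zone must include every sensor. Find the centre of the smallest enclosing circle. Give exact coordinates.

(1.25, 2.75)

Call the three points A, B, C in the order given.
Side lengths²: AB² = 42.25, AC² = 30.25, BC² = 138.5.
Since BC² = 138.5 ≥ 42.25 + 30.25 = 72.5, the angle opposite BC is not acute, so the smallest enclosing circle has BC as diameter.
Centre = midpoint of BC = (1.25, 2.75), r² = 138.5/4 = 34.625.
Centre = (1.25, 2.75).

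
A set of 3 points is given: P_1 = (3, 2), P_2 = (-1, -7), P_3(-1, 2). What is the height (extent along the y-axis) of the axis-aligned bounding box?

max y = 2, min y = -7, so height = 9.

9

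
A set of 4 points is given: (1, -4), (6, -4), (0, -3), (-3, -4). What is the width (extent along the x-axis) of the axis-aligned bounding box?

9

max x = 6, min x = -3, so width = 9.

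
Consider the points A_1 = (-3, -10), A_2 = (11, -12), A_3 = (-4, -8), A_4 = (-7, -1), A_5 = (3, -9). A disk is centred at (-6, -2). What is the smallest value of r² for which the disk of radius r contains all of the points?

The required radius is the distance from (-6, -2) to the farthest point.
Squared distances: 73, 389, 40, 2, 130.
Maximum is 389, attained at A_2.

389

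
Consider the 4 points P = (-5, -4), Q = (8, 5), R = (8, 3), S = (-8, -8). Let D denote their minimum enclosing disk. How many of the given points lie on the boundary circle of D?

2

The minimum enclosing circle of a finite set is fixed by two of the points (as a diameter) or three (as a circumcircle).
The farthest pair is Q–S with squared distance 425. The circle on this segment as diameter has centre (0, -1.5) and r² = 425/4 = 106.25.
Check P: distance² to centre = 31.25 ≤ 106.25, so it lies inside.
All remaining points lie in this disk, and no smaller disk contains both endpoints, so this is the minimum enclosing circle.
The points at distance exactly r from the centre are Q, S — 2 points.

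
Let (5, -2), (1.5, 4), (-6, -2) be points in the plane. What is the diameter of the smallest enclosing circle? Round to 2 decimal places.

11.12

Call the three points A, B, C in the order given.
Side lengths²: AB² = 48.25, AC² = 121, BC² = 92.25.
Since AC² = 121 < 92.25 + 48.25 = 140.5, the triangle is acute, so the smallest enclosing circle is the circumcircle.
Circumcentre = (-0.5, -1.1875), r² = 30.91015625.
Diameter = 2r = 2√(30.91015625) ≈ 11.12.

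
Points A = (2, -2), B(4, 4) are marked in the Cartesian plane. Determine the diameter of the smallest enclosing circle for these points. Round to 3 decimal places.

6.325

The smallest circle enclosing two points has them as diameter endpoints.
Centre = midpoint = (3, 1); r² = |AB|²/4 = 40/4 = 10.
Diameter = 2r = 2√10 ≈ 6.325.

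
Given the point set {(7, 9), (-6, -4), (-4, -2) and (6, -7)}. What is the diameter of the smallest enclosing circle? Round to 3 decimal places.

18.695

By Welzl's lemma the MEC is supported by two points (diametrically opposite) or three points (on a circumcircle).
The minimum enclosing circle is determined by three boundary points: (7, 9), (-6, -4), (6, -7).
Their circumcentre is (1.7, 1.3) with r² = 87.38.
The farthest remaining point (-4, -2) is at distance² 43.38 ≤ 87.38.
Diameter = 2r = 2√(87.38) ≈ 18.695.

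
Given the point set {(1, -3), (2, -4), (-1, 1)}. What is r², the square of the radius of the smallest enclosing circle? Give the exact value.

Call the three points A, B, C in the order given.
Side lengths²: AB² = 2, AC² = 20, BC² = 34.
Since BC² = 34 ≥ 20 + 2 = 22, the angle opposite BC is not acute, so the smallest enclosing circle has BC as diameter.
Centre = midpoint of BC = (0.5, -1.5), r² = 34/4 = 8.5.

8.5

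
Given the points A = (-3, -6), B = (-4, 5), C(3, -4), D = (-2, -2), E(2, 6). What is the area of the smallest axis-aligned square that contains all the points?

144

The bounding box has width 7 and height 12.
An axis-aligned square enclosing the set must have side ≥ max(width, height).
So the minimum side is max(7, 12) = 12.
Area = 12² = 144.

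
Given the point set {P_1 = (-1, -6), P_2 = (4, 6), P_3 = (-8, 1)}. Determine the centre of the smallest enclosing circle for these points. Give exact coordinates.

Side lengths²: P_1P_2² = 169, P_1P_3² = 98, P_2P_3² = 169.
Since P_2P_3² = 169 < 169 + 98 = 267, the triangle is acute, so the smallest enclosing circle is the circumcircle.
Circumcentre = (-33/34, 35/34), r² = 28561/578.
Centre = (-33/34, 35/34).

(-33/34, 35/34)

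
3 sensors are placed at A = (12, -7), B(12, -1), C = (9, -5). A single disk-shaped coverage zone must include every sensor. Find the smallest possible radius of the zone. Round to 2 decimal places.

3.00

Side lengths²: AB² = 36, AC² = 13, BC² = 25.
Since AB² = 36 < 25 + 13 = 38, the triangle is acute, so the smallest enclosing circle is the circumcircle.
Circumcentre = (71/6, -4), r² = 325/36.
r = √(325/36) ≈ 3.00.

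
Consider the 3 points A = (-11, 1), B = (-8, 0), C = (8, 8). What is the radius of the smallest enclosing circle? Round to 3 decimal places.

Side lengths²: AB² = 10, AC² = 410, BC² = 320.
Since AC² = 410 ≥ 320 + 10 = 330, the angle opposite AC is not acute, so the smallest enclosing circle has AC as diameter.
Centre = midpoint of AC = (-1.5, 4.5), r² = 410/4 = 102.5.
r = √(102.5) ≈ 10.124.

10.124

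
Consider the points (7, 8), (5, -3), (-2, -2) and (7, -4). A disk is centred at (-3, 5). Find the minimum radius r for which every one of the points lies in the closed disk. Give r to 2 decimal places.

The required radius is the distance from (-3, 5) to the farthest point.
Squared distances: 109, 128, 50, 181.
Maximum is 181, attained at (7, -4).
r = √181 ≈ 13.45.

13.45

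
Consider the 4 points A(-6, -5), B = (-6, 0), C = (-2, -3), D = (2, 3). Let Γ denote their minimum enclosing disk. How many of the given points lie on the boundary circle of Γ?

The farthest pair is A–D with squared distance 128. The circle on this segment as diameter has centre (-2, -1) and r² = 128/4 = 32.
Check B: distance² to centre = 17 ≤ 32, so it lies inside.
All remaining points lie in this disk, and no smaller disk contains both endpoints, so this is the minimum enclosing circle.
The points at distance exactly r from the centre are A, D — 2 points.

2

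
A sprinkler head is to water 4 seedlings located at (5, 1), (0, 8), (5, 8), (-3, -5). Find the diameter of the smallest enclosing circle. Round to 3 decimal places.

The farthest pair is (5, 8)–(-3, -5) with squared distance 233. The circle on this segment as diameter has centre (1, 1.5) and r² = 233/4 = 58.25.
Check (5, 1): distance² to centre = 16.25 ≤ 58.25, so it lies inside.
All remaining points lie in this disk, and no smaller disk contains both endpoints, so this is the minimum enclosing circle.
Diameter = 2r = 2√(58.25) ≈ 15.264.

15.264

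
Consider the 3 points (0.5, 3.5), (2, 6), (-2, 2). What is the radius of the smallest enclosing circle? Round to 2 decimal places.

Call the three points A, B, C in the order given.
Side lengths²: AB² = 8.5, AC² = 8.5, BC² = 32.
Since BC² = 32 ≥ 8.5 + 8.5 = 17, the angle opposite BC is not acute, so the smallest enclosing circle has BC as diameter.
Centre = midpoint of BC = (0, 4), r² = 32/4 = 8.
r = √8 ≈ 2.83.

2.83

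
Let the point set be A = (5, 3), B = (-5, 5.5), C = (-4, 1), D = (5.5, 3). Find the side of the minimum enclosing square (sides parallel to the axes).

10.5

The bounding box has width 10.5 and height 4.5.
An axis-aligned square enclosing the set must have side ≥ max(width, height).
So the minimum side is max(10.5, 4.5) = 10.5.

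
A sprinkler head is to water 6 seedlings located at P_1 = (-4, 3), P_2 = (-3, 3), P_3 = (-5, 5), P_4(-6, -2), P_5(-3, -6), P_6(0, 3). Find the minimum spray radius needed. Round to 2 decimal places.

5.59

A smallest enclosing disk is always determined by at most three of the input points on its boundary.
The farthest pair is P_3–P_5 with squared distance 125. The circle on this segment as diameter has centre (-4, -0.5) and r² = 125/4 = 31.25.
Check P_1: distance² to centre = 12.25 ≤ 31.25, so it lies inside.
All remaining points lie in this disk, and no smaller disk contains both endpoints, so this is the minimum enclosing circle.
r = √(31.25) ≈ 5.59.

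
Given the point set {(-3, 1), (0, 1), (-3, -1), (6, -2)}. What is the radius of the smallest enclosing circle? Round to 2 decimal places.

4.74

The farthest pair is (-3, 1)–(6, -2) with squared distance 90. The circle on this segment as diameter has centre (1.5, -0.5) and r² = 90/4 = 22.5.
Check (0, 1): distance² to centre = 4.5 ≤ 22.5, so it lies inside.
All remaining points lie in this disk, and no smaller disk contains both endpoints, so this is the minimum enclosing circle.
r = √(22.5) ≈ 4.74.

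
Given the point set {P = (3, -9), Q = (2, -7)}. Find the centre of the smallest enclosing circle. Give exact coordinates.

The smallest circle enclosing two points has them as diameter endpoints.
Centre = midpoint = (2.5, -8); r² = |PQ|²/4 = 5/4 = 1.25.
Centre = (2.5, -8).

(2.5, -8)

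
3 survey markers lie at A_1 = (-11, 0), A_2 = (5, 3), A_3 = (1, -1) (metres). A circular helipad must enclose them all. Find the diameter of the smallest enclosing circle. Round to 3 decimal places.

Side lengths²: A_1A_2² = 265, A_1A_3² = 145, A_2A_3² = 32.
Since A_1A_2² = 265 ≥ 145 + 32 = 177, the angle opposite A_1A_2 is not acute, so the smallest enclosing circle has A_1A_2 as diameter.
Centre = midpoint of A_1A_2 = (-3, 1.5), r² = 265/4 = 66.25.
Diameter = 2r = 2√(66.25) ≈ 16.279.

16.279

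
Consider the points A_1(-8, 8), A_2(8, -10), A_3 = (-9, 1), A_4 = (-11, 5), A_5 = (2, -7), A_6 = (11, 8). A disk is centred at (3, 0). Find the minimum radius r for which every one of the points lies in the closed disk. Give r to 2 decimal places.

14.87

The required radius is the distance from (3, 0) to the farthest point.
Squared distances: 185, 125, 145, 221, 50, 128.
Maximum is 221, attained at A_4.
r = √221 ≈ 14.87.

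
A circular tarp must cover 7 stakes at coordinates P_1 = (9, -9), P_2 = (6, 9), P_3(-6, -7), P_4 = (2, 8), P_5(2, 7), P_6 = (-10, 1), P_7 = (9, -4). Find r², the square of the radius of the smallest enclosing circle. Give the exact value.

The minimum enclosing circle of a finite set is fixed by two of the points (as a diameter) or three (as a circumcircle).
The minimum enclosing circle is determined by three boundary points: P_1, P_2, P_6.
Their circumcentre is (27/26, -14/13) with r² = 85285/676.
The farthest remaining point P_3 is at distance² 57205/676 ≤ 85285/676.

85285/676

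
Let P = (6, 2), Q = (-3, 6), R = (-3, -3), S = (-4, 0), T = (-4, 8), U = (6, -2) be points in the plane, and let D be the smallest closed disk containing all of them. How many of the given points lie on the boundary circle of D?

3

By Welzl's lemma the MEC is supported by two points (diametrically opposite) or three points (on a circumcircle).
The minimum enclosing circle is determined by three boundary points: R, T, U.
Their circumcentre is (0.9, 2.9) with r² = 50.02.
The farthest remaining point S is at distance² 32.42 ≤ 50.02.
The points at distance exactly r from the centre are R, T, U — 3 points.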